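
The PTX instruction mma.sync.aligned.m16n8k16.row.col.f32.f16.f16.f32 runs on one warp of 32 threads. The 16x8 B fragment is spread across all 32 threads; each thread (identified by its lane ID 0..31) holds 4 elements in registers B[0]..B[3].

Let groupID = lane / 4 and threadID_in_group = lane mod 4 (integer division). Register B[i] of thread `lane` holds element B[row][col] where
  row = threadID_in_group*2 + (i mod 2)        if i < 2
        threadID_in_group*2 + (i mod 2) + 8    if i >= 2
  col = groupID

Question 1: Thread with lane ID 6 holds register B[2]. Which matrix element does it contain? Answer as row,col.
12,1

L=6⇒gr=6>>2=1, th=6&3=2
[2]⇒row 2·2+0+8=12  col gr=1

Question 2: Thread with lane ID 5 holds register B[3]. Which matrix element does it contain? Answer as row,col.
11,1

lane 5: gid=1 (5/4), tid=1 (5%4)
i=3: r=1*2+1+8=11, c=gid=1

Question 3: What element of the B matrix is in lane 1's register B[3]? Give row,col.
11,0

lane 1->1/4=0, 1 mod 4=1
i=3  r:2·1+1+8->11  c:0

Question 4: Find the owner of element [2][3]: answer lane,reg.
c=3⇒gr=3  r=2⇒Rb=0,th=1,odd=0
L=3*4+1=13  i=0*2+0=0

13,0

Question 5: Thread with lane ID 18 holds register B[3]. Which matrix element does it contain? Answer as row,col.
13,4

lane 18->18/4=4, 18 mod 4=2
i=3  r:2·2+1+8->13  c:4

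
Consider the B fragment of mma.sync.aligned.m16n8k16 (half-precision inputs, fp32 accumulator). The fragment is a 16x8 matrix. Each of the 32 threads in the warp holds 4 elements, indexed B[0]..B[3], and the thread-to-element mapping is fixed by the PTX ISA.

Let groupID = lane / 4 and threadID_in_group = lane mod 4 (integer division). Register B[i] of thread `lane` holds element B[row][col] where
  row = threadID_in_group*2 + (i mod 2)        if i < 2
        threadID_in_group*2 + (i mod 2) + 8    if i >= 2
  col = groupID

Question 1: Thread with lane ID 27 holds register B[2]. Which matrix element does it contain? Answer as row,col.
27: gid=6,tid=3
[2] (3*2+0+8,6) = (14,6)

14,6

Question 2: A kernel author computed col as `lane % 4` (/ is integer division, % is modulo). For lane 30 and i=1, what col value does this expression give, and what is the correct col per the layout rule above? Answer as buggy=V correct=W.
buggy=2 correct=7

`lane % 4`[30,1]→2
lane 30→30/4=7, 30 mod 4=2
i=1  r:2·2+1+0→5  c:7
col: 2 vs 7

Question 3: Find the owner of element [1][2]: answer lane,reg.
8,1

c=2→G=2  r=1→rhi=0,T=0,p=1
L=2*4+0=8  i=0*2+1=1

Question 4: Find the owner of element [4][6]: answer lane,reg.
c=6⇒gr=6  r=4⇒Rb=0,th=2,odd=0
L=6*4+2=26  i=0*2+0=0

26,0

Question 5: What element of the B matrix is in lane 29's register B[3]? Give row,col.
lane 29->29/4=7, 29 mod 4=1
i=3  r:2·1+1+8->11  c:7

11,7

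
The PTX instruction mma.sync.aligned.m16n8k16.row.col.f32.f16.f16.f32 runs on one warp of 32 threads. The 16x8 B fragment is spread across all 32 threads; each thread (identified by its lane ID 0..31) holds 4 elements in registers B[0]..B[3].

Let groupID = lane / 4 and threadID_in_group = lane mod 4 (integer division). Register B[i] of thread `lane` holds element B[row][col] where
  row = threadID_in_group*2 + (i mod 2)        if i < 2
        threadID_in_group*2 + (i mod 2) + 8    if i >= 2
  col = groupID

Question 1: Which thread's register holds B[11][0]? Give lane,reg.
1,3

c:0=>grp=0  r:11=>rB=1,tig=1,lo=1
L=0*4+1=1  i=1*2+1=3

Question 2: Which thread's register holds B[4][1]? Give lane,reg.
c=1->g=1  r=4->rb=0,t=2,b0=0
L=1*4+2=6  i=0*2+0=0

6,0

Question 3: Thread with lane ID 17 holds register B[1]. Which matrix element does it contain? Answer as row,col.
3,4

17: g=4,t=1
[1] (1*2+1+0,4) = (3,4)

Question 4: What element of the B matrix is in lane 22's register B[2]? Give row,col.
lane 22: g=5 (22/4), t=2 (22%4)
i=2: r=2*2+0+8=12, c=g=5

12,5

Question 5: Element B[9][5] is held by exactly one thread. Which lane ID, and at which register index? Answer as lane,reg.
20,3

c:5=>grp=5  r:9=>rB=1,tig=0,lo=1
L=5*4+0=20  i=1*2+1=3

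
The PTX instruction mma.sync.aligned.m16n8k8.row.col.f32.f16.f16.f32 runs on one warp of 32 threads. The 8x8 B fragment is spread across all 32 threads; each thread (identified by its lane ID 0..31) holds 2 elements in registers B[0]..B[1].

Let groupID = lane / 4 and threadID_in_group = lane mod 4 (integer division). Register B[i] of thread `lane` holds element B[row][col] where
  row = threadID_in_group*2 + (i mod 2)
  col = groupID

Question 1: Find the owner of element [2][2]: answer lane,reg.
9,0

c=2→G=2  r=2→T=1,p=0
L=2*4+1=9  i=0=0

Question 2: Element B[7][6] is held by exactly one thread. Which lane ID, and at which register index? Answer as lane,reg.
27,1

c: 6->gid=6  r: 7->tid=3,i&1=1
L=6*4+3=27  i=1=1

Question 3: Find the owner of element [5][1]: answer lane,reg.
c=1→G=1  r=5→T=2,p=1
L=1*4+2=6  i=1=1

6,1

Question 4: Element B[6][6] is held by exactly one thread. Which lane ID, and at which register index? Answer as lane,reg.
27,0

c:6=>grp=6  r:6=>tig=3,lo=0
L=6*4+3=27  i=0=0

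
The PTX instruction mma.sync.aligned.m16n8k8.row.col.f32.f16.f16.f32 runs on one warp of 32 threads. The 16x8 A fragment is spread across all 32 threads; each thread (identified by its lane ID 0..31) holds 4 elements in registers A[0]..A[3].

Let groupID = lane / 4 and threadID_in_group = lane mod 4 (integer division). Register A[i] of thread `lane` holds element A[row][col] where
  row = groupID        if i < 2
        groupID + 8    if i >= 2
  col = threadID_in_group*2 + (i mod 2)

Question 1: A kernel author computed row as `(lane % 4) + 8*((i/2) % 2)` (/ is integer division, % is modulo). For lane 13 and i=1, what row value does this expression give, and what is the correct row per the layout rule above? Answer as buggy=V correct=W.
`(lane % 4) + 8*((i/2) % 2)`[13,1]→1
lane 13: G=3 (13/4), T=1 (13%4)
i=1: r=3+0=3, c=1*2+1=3
row: 1 vs 3

buggy=1 correct=3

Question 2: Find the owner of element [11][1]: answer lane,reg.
r:11=>grp=3,rB=1  c:1=>tig=0,lo=1
L=3*4+0=12  i=1*2+1=3

12,3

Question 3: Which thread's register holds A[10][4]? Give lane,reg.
r: 10->gid=2,r8=1  c: 4->tid=2,i&1=0
L=2*4+2=10  i=1*2+0=2

10,2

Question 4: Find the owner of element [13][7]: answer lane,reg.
r=13->g=5,rb=1  c=7->t=3,b0=1
L=5*4+3=23  i=1*2+1=3

23,3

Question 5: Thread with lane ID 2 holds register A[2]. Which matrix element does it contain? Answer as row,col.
8,4

L=2=>grp=2>>2=0, tig=2&3=2
[2]=>row 0+8=8  col 2·2+0=4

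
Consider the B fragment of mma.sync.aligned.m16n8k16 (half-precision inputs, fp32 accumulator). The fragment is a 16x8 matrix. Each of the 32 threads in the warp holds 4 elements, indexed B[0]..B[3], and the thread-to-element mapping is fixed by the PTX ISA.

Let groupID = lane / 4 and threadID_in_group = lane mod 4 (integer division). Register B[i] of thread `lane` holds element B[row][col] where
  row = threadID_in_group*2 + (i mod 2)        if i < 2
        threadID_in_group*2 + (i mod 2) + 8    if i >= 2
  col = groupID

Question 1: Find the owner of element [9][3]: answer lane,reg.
c=3->g=3  r=9->rb=1,t=0,b0=1
L=3*4+0=12  i=1*2+1=3

12,3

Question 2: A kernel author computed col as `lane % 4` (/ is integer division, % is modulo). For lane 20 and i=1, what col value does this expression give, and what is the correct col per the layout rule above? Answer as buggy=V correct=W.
`lane % 4`[20,1]⇒0
L=20⇒gr=20>>2=5, th=20&3=0
[1]⇒row 0·2+1+0=1  col gr=5
col: 0 vs 5

buggy=0 correct=5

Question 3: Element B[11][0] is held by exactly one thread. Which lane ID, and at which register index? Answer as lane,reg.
c=0→G=0  r=11→rhi=1,T=1,p=1
L=0*4+1=1  i=1*2+1=3

1,3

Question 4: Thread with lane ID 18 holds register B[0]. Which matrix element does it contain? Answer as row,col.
4,4

lane 18=>18/4=4, 18 mod 4=2
i=0  r:2·2+0+0=>4  c:4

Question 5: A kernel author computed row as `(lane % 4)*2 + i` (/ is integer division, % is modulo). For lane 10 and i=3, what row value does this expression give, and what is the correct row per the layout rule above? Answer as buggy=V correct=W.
buggy=7 correct=13

`(lane % 4)*2 + i`[10,3]->7
lane 10->10/4=2, 10 mod 4=2
i=3  r:2·2+1+8->13  c:2
row: 7 vs 13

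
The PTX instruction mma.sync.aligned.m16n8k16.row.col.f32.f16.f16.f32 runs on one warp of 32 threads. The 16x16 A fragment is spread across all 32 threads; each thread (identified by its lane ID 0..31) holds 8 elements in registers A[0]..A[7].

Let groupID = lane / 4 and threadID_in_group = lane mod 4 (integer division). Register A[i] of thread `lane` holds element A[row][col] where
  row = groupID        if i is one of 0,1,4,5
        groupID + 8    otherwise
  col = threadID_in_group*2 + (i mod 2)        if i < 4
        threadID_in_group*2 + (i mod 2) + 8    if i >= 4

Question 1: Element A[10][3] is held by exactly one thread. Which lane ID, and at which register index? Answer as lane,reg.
r=10→G=2,rhi=1  c=3→chi=0,T=1,p=1
L=2*4+1=9  i=0*4+1*2+1=3

9,3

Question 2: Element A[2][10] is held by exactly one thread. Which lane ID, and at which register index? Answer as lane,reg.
r=2→G=2,rhi=0  c=10→chi=1,T=1,p=0
L=2*4+1=9  i=1*4+0*2+0=4

9,4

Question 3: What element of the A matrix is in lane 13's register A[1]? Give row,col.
lane 13: gid=3 (13/4), tid=1 (13%4)
i=1: r=3+0=3, c=1*2+1+0=3

3,3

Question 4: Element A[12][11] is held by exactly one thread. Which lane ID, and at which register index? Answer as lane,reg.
17,7

r: 12->gid=4,r8=1  c: 11->c8=1,tid=1,i&1=1
L=4*4+1=17  i=1*4+1*2+1=7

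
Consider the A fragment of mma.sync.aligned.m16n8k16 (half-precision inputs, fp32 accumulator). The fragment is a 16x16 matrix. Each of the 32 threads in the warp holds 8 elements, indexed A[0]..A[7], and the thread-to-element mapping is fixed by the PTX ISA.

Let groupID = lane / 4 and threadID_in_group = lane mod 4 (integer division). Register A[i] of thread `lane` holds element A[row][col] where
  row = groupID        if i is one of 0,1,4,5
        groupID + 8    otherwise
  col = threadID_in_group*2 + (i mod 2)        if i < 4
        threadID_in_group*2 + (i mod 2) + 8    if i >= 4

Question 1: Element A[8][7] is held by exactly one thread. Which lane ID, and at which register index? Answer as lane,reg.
3,3

r=8->g=0,rb=1  c=7->cb=0,t=3,b0=1
L=0*4+3=3  i=0*4+1*2+1=3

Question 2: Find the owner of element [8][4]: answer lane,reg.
r=8→G=0,rhi=1  c=4→chi=0,T=2,p=0
L=0*4+2=2  i=0*4+1*2+0=2

2,2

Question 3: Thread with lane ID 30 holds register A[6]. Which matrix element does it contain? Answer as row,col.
15,12

L=30→G=30>>2=7, T=30&3=2
[6]→row 7+8=15  col 2·2+0+8=12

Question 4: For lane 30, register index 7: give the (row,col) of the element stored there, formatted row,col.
15,13

lane 30: grp=7 (30/4), tig=2 (30%4)
i=7: r=7+8=15, c=2*2+1+8=13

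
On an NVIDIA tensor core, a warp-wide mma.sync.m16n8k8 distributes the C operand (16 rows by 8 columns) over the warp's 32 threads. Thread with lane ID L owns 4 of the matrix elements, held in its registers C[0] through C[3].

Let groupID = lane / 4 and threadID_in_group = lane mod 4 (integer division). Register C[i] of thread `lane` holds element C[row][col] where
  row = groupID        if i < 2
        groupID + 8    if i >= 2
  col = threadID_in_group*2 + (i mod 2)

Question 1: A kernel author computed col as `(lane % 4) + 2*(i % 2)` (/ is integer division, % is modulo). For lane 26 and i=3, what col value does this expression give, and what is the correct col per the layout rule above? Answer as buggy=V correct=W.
buggy=4 correct=5

`(lane % 4) + 2*(i % 2)`[26,3]=>4
lane 26: grp=6 (26/4), tig=2 (26%4)
i=3: r=6+8=14, c=2*2+1=5
col: 4 vs 5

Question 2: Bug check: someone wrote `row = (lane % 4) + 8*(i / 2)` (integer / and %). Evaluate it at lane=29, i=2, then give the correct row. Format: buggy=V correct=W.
`(lane % 4) + 8*(i / 2)`[29,2]⇒9
lane 29⇒29/4=7, 29 mod 4=1
i=2  r:7+8⇒15  c:2·1+0⇒2
row: 9 vs 15

buggy=9 correct=15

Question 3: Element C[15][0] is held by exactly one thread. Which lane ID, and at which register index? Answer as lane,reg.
r=15->g=7,rb=1  c=0->t=0,b0=0
L=7*4+0=28  i=1*2+0=2

28,2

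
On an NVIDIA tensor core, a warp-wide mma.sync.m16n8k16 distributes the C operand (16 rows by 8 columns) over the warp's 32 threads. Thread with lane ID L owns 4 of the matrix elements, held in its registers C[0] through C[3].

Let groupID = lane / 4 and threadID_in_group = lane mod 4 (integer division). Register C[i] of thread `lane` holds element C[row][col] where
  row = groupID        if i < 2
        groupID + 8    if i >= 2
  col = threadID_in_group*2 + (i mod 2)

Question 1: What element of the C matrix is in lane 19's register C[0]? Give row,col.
4,6

lane 19=>19/4=4, 19 mod 4=3
i=0  r:4+0=>4  c:2·3+0=>6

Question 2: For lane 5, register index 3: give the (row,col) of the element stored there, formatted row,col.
9,3

lane 5: g=1 (5/4), t=1 (5%4)
i=3: r=1+8=9, c=1*2+1=3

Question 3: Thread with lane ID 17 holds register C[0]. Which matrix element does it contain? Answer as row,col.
4,2

17: grp=4,tig=1
[0] (4+0,1*2+0) = (4,2)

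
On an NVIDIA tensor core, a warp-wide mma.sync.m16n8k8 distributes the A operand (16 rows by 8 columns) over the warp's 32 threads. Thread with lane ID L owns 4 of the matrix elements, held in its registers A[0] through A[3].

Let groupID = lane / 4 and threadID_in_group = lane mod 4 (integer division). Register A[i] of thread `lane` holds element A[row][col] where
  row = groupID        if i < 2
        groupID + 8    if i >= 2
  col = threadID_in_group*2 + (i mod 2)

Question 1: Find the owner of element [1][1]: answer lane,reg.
4,1

r=1⇒gr=1,Rb=0  c=1⇒th=0,odd=1
L=1*4+0=4  i=0*2+1=1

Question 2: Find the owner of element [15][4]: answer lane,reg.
r=15⇒gr=7,Rb=1  c=4⇒th=2,odd=0
L=7*4+2=30  i=1*2+0=2

30,2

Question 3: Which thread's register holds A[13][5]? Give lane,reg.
r=13->g=5,rb=1  c=5->t=2,b0=1
L=5*4+2=22  i=1*2+1=3

22,3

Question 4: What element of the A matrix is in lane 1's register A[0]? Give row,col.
L=1->gid=1>>2=0, tid=1&3=1
[0]->row 0+0=0  col 1·2+0=2

0,2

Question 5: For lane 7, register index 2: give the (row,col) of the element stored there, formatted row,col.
lane 7: G=1 (7/4), T=3 (7%4)
i=2: r=1+8=9, c=3*2+0=6

9,6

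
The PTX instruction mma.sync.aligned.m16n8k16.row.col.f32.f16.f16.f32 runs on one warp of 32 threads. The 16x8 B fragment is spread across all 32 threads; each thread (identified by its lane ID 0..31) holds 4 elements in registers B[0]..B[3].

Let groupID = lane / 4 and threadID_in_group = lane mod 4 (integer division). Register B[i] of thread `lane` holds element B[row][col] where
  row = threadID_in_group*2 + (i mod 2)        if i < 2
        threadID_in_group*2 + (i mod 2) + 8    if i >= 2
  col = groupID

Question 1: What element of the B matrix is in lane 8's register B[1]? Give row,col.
8: g=2,t=0
[1] (0*2+1+0,2) = (1,2)

1,2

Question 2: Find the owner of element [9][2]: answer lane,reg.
8,3

c:2=>grp=2  r:9=>rB=1,tig=0,lo=1
L=2*4+0=8  i=1*2+1=3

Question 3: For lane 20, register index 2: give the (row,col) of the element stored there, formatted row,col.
8,5

lane 20: gid=5 (20/4), tid=0 (20%4)
i=2: r=0*2+0+8=8, c=gid=5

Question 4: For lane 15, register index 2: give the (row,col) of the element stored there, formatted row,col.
lane 15->15/4=3, 15 mod 4=3
i=2  r:2·3+0+8->14  c:3

14,3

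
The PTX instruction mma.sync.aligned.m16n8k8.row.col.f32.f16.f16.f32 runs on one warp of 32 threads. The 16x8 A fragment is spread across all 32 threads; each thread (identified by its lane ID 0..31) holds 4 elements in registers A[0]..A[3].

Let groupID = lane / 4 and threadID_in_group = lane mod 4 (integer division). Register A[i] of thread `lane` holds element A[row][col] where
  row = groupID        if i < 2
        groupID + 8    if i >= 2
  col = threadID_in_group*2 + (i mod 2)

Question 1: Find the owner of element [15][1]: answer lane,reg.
28,3

r=15->g=7,rb=1  c=1->t=0,b0=1
L=7*4+0=28  i=1*2+1=3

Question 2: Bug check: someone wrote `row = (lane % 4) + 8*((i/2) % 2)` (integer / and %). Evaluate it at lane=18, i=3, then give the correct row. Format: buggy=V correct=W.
`(lane % 4) + 8*((i/2) % 2)`[18,3]=>10
lane 18=>18/4=4, 18 mod 4=2
i=3  r:4+8=>12  c:2·2+1=>5
row: 10 vs 12

buggy=10 correct=12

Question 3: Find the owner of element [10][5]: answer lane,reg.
r: 10->gid=2,r8=1  c: 5->tid=2,i&1=1
L=2*4+2=10  i=1*2+1=3

10,3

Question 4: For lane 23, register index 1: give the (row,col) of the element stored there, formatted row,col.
L=23->g=23>>2=5, t=23&3=3
[1]->row 5+0=5  col 3·2+1=7

5,7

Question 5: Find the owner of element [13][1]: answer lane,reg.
r: 13->gid=5,r8=1  c: 1->tid=0,i&1=1
L=5*4+0=20  i=1*2+1=3

20,3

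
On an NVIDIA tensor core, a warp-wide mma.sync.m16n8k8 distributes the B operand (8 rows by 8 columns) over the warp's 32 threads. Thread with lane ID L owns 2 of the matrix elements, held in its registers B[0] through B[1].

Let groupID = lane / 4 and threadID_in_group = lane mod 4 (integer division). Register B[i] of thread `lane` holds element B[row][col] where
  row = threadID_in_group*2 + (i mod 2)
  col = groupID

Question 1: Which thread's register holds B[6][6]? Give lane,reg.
27,0

c=6->g=6  r=6->t=3,b0=0
L=6*4+3=27  i=0=0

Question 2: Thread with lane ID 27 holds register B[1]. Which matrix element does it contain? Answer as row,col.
7,6

27: G=6,T=3
[1] (3*2+1,6) = (7,6)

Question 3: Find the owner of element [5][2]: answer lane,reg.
c: 2->gid=2  r: 5->tid=2,i&1=1
L=2*4+2=10  i=1=1

10,1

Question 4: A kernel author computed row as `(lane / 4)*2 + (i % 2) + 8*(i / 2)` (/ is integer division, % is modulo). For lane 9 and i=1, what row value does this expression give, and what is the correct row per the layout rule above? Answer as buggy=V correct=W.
buggy=5 correct=3

`(lane / 4)*2 + (i % 2) + 8*(i / 2)`[9,1]->5
L=9->gid=9>>2=2, tid=9&3=1
[1]->row 1·2+1=3  col gid=2
row: 5 vs 3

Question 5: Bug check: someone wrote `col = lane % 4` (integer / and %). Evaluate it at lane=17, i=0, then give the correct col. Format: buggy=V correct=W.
buggy=1 correct=4

`lane % 4`[17,0]⇒1
lane 17⇒17/4=4, 17 mod 4=1
i=0  r:2·1+0⇒2  c:4
col: 1 vs 4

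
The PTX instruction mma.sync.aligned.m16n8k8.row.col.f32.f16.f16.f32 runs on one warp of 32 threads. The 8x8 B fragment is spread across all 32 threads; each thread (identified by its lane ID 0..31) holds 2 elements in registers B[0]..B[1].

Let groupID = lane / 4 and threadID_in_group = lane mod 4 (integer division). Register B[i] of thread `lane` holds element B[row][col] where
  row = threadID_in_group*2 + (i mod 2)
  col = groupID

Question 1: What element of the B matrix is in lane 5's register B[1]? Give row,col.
lane 5->5/4=1, 5 mod 4=1
i=1  r:2·1+1->3  c:1

3,1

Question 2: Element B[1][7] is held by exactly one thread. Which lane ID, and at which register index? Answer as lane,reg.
c=7⇒gr=7  r=1⇒th=0,odd=1
L=7*4+0=28  i=1=1

28,1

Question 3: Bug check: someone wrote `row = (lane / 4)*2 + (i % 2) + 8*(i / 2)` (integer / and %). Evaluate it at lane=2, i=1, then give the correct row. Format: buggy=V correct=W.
`(lane / 4)*2 + (i % 2) + 8*(i / 2)`[2,1]=>1
L=2=>grp=2>>2=0, tig=2&3=2
[1]=>row 2·2+1=5  col grp=0
row: 1 vs 5

buggy=1 correct=5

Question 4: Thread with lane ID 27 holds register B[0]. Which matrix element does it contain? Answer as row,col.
6,6

L=27=>grp=27>>2=6, tig=27&3=3
[0]=>row 3·2+0=6  col grp=6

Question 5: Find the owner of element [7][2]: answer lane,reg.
c=2⇒gr=2  r=7⇒th=3,odd=1
L=2*4+3=11  i=1=1

11,1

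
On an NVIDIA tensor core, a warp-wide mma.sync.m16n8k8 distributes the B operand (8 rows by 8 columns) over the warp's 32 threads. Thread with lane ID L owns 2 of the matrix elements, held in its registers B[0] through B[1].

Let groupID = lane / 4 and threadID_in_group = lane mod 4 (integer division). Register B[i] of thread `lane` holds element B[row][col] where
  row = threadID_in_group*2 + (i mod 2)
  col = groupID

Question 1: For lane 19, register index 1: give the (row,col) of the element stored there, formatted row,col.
19: gid=4,tid=3
[1] (3*2+1,4) = (7,4)

7,4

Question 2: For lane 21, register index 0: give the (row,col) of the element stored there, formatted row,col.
2,5

lane 21: gid=5 (21/4), tid=1 (21%4)
i=0: r=1*2+0=2, c=gid=5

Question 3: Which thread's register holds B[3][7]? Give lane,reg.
c: 7->gid=7  r: 3->tid=1,i&1=1
L=7*4+1=29  i=1=1

29,1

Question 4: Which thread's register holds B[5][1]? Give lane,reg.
c=1→G=1  r=5→T=2,p=1
L=1*4+2=6  i=1=1

6,1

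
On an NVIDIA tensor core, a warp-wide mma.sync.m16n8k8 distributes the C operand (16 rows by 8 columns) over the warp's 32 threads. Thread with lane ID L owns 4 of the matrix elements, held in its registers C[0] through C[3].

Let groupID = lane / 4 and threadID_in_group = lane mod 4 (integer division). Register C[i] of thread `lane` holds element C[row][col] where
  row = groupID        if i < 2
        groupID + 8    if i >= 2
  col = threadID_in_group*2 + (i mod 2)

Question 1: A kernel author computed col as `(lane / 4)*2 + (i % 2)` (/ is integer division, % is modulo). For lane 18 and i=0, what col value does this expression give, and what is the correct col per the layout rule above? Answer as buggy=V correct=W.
`(lane / 4)*2 + (i % 2)`[18,0]->8
18: gid=4,tid=2
[0] (4+0,2*2+0) = (4,4)
col: 8 vs 4

buggy=8 correct=4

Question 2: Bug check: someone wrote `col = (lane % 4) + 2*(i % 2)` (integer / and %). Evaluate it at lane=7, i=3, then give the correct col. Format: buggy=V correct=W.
buggy=5 correct=7

`(lane % 4) + 2*(i % 2)`[7,3]⇒5
L=7⇒gr=7>>2=1, th=7&3=3
[3]⇒row 1+8=9  col 3·2+1=7
col: 5 vs 7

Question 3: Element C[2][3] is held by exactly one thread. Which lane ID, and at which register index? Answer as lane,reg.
r=2->g=2,rb=0  c=3->t=1,b0=1
L=2*4+1=9  i=0*2+1=1

9,1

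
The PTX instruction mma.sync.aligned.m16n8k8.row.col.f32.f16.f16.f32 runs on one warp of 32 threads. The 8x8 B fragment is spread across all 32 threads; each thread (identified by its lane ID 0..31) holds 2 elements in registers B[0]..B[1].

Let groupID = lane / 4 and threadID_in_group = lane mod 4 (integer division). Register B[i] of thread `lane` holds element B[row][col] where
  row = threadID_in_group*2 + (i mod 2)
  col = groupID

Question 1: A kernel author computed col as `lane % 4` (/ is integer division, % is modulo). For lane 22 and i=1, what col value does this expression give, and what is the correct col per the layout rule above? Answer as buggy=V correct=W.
`lane % 4`[22,1]→2
lane 22→22/4=5, 22 mod 4=2
i=1  r:2·2+1→5  c:5
col: 2 vs 5

buggy=2 correct=5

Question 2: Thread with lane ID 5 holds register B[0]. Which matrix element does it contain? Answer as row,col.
lane 5: gid=1 (5/4), tid=1 (5%4)
i=0: r=1*2+0=2, c=gid=1

2,1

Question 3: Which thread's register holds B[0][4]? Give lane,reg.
c: 4->gid=4  r: 0->tid=0,i&1=0
L=4*4+0=16  i=0=0

16,0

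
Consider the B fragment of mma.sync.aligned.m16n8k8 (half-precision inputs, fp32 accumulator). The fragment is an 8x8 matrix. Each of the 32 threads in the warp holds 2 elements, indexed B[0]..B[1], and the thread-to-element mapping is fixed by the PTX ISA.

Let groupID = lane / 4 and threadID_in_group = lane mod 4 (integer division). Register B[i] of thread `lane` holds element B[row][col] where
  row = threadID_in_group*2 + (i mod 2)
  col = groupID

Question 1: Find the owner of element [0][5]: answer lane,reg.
20,0

c=5→G=5  r=0→T=0,p=0
L=5*4+0=20  i=0=0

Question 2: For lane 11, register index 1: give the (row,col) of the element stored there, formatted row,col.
lane 11⇒11/4=2, 11 mod 4=3
i=1  r:2·3+1⇒7  c:2

7,2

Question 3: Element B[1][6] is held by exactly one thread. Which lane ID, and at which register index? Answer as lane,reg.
c: 6->gid=6  r: 1->tid=0,i&1=1
L=6*4+0=24  i=1=1

24,1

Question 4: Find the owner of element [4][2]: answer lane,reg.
10,0

c=2⇒gr=2  r=4⇒th=2,odd=0
L=2*4+2=10  i=0=0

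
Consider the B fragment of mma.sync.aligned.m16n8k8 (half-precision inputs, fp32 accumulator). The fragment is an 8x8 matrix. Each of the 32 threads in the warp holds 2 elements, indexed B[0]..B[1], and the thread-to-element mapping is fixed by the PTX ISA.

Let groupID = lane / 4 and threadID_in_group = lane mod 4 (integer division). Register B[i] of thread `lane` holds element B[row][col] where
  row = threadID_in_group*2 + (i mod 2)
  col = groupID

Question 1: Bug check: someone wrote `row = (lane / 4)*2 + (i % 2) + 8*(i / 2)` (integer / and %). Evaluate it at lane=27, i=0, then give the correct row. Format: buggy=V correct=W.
buggy=12 correct=6

`(lane / 4)*2 + (i % 2) + 8*(i / 2)`[27,0]→12
L=27→G=27>>2=6, T=27&3=3
[0]→row 3·2+0=6  col G=6
row: 12 vs 6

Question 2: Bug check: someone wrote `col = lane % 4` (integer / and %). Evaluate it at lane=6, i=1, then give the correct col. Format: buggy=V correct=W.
buggy=2 correct=1

`lane % 4`[6,1]->2
L=6->g=6>>2=1, t=6&3=2
[1]->row 2·2+1=5  col g=1
col: 2 vs 1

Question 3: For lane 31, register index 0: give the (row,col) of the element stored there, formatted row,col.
6,7

31: gr=7,th=3
[0] (3*2+0,7) = (6,7)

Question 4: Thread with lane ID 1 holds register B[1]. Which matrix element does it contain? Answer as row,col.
3,0

lane 1: grp=0 (1/4), tig=1 (1%4)
i=1: r=1*2+1=3, c=grp=0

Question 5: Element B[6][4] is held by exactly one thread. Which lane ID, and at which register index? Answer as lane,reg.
19,0

c: 4->gid=4  r: 6->tid=3,i&1=0
L=4*4+3=19  i=0=0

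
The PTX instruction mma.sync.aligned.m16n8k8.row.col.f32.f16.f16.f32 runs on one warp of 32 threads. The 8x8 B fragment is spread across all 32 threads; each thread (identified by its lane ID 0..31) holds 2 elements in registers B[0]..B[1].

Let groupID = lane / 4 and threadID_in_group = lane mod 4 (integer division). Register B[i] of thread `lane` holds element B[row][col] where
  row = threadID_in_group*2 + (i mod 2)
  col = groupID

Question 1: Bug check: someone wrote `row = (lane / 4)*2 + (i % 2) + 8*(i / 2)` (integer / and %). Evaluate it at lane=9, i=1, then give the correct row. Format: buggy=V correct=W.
`(lane / 4)*2 + (i % 2) + 8*(i / 2)`[9,1]->5
L=9->g=9>>2=2, t=9&3=1
[1]->row 1·2+1=3  col g=2
row: 5 vs 3

buggy=5 correct=3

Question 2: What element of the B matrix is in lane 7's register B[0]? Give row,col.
lane 7: g=1 (7/4), t=3 (7%4)
i=0: r=3*2+0=6, c=g=1

6,1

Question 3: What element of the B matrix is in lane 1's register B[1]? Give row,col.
3,0

1: gr=0,th=1
[1] (1*2+1,0) = (3,0)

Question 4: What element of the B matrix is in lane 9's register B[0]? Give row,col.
2,2

9: G=2,T=1
[0] (1*2+0,2) = (2,2)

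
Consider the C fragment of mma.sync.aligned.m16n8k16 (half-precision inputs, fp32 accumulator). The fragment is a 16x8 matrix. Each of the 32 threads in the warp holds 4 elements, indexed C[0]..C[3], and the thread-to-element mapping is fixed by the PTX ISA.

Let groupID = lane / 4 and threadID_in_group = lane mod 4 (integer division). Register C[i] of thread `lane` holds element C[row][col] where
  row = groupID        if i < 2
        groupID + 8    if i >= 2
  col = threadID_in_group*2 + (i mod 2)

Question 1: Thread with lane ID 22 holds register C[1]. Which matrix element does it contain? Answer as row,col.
22: gr=5,th=2
[1] (5+0,2*2+1) = (5,5)

5,5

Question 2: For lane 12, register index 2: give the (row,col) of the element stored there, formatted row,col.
11,0

lane 12->12/4=3, 12 mod 4=0
i=2  r:3+8->11  c:2·0+0->0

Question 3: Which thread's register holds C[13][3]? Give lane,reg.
r=13⇒gr=5,Rb=1  c=3⇒th=1,odd=1
L=5*4+1=21  i=1*2+1=3

21,3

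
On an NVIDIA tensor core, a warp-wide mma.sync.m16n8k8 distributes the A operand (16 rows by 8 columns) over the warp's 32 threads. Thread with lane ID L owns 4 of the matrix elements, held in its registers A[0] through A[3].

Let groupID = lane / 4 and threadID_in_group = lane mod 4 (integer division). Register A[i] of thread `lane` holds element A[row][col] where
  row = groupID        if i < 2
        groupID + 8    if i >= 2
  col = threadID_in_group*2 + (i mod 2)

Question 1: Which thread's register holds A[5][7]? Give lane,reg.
r=5→G=5,rhi=0  c=7→T=3,p=1
L=5*4+3=23  i=0*2+1=1

23,1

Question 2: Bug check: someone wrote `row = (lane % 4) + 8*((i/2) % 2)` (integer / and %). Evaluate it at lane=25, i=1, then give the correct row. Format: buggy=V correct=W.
buggy=1 correct=6

`(lane % 4) + 8*((i/2) % 2)`[25,1]=>1
25: grp=6,tig=1
[1] (6+0,1*2+1) = (6,3)
row: 1 vs 6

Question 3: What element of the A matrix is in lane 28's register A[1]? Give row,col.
7,1

lane 28: gid=7 (28/4), tid=0 (28%4)
i=1: r=7+0=7, c=0*2+1=1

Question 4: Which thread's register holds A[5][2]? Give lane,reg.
r=5->g=5,rb=0  c=2->t=1,b0=0
L=5*4+1=21  i=0*2+0=0

21,0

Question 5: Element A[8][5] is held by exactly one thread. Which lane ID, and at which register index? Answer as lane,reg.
2,3

r: 8->gid=0,r8=1  c: 5->tid=2,i&1=1
L=0*4+2=2  i=1*2+1=3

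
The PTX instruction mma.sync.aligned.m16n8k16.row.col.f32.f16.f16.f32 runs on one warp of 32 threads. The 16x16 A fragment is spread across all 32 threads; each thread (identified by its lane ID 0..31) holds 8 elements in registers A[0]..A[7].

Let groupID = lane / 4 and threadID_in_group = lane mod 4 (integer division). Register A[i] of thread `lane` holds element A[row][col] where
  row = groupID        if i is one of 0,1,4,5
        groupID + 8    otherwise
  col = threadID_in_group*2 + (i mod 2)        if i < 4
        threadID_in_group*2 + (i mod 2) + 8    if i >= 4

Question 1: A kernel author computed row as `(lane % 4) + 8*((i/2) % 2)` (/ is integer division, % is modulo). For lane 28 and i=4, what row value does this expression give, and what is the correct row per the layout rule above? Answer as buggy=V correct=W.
buggy=0 correct=7

`(lane % 4) + 8*((i/2) % 2)`[28,4]⇒0
lane 28⇒28/4=7, 28 mod 4=0
i=4  r:7+0⇒7  c:2·0+0+8⇒8
row: 0 vs 7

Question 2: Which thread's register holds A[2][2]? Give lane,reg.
9,0

r=2→G=2,rhi=0  c=2→chi=0,T=1,p=0
L=2*4+1=9  i=0*4+0*2+0=0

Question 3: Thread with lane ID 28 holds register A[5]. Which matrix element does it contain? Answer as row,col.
7,9

lane 28: G=7 (28/4), T=0 (28%4)
i=5: r=7+0=7, c=0*2+1+8=9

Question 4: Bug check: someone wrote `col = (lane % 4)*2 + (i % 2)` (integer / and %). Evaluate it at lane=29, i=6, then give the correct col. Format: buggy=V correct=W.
`(lane % 4)*2 + (i % 2)`[29,6]->2
L=29->gid=29>>2=7, tid=29&3=1
[6]->row 7+8=15  col 1·2+0+8=10
col: 2 vs 10

buggy=2 correct=10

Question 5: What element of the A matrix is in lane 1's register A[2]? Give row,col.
lane 1: g=0 (1/4), t=1 (1%4)
i=2: r=0+8=8, c=1*2+0+0=2

8,2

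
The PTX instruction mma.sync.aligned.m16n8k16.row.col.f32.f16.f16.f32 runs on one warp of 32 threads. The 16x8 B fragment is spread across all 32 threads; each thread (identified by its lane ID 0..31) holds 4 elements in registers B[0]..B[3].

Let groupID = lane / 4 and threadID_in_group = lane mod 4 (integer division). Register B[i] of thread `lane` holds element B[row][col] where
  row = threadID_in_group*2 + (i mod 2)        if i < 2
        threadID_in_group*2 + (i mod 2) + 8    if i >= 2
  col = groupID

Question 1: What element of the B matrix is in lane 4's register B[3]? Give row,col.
L=4->gid=4>>2=1, tid=4&3=0
[3]->row 0·2+1+8=9  col gid=1

9,1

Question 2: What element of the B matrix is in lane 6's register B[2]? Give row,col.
12,1

6: G=1,T=2
[2] (2*2+0+8,1) = (12,1)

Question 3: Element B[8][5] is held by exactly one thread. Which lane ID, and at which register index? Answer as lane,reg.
20,2

c=5->g=5  r=8->rb=1,t=0,b0=0
L=5*4+0=20  i=1*2+0=2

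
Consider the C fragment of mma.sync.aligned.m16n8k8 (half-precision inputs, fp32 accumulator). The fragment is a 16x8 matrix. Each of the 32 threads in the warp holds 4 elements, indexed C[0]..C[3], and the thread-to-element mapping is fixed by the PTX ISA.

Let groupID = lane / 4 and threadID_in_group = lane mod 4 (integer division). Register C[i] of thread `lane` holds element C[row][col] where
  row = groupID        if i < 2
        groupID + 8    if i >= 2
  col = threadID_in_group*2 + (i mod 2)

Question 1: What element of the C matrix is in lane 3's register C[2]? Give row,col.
lane 3: grp=0 (3/4), tig=3 (3%4)
i=2: r=0+8=8, c=3*2+0=6

8,6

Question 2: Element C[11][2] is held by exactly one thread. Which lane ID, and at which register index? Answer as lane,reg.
r=11⇒gr=3,Rb=1  c=2⇒th=1,odd=0
L=3*4+1=13  i=1*2+0=2

13,2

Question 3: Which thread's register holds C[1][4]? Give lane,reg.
6,0

r:1=>grp=1,rB=0  c:4=>tig=2,lo=0
L=1*4+2=6  i=0*2+0=0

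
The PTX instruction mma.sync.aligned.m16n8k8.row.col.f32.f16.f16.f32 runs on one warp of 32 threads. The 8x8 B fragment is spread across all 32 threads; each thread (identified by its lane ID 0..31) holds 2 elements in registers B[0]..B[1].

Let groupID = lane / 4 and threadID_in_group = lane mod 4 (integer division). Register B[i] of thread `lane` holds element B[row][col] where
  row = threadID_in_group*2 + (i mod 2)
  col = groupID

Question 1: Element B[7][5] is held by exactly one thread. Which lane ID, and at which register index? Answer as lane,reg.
23,1

c=5→G=5  r=7→T=3,p=1
L=5*4+3=23  i=1=1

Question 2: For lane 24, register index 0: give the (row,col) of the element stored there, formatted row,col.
24: g=6,t=0
[0] (0*2+0,6) = (0,6)

0,6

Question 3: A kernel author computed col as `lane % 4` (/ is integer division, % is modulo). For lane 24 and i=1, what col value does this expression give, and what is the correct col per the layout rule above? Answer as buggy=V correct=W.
`lane % 4`[24,1]=>0
lane 24: grp=6 (24/4), tig=0 (24%4)
i=1: r=0*2+1=1, c=grp=6
col: 0 vs 6

buggy=0 correct=6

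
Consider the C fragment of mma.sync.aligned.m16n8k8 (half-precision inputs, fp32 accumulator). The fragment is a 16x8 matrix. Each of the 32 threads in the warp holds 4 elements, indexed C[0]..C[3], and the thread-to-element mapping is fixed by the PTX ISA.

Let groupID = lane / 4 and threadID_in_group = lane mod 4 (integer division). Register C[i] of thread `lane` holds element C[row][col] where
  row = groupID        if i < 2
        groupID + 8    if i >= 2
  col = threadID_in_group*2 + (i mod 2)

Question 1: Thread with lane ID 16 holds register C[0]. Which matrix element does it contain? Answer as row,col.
lane 16: grp=4 (16/4), tig=0 (16%4)
i=0: r=4+0=4, c=0*2+0=0

4,0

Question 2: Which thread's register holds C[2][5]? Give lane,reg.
r=2→G=2,rhi=0  c=5→T=2,p=1
L=2*4+2=10  i=0*2+1=1

10,1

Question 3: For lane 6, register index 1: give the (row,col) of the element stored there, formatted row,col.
lane 6->6/4=1, 6 mod 4=2
i=1  r:1+0->1  c:2·2+1->5

1,5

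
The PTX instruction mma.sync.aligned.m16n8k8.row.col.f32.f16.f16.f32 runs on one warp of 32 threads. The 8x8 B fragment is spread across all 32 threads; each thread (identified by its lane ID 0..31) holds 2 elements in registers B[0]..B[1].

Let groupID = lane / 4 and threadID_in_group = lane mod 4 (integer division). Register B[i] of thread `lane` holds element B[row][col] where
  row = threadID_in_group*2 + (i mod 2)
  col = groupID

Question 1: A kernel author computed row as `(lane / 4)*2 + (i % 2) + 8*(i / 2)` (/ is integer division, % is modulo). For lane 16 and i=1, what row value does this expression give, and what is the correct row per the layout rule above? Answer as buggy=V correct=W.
`(lane / 4)*2 + (i % 2) + 8*(i / 2)`[16,1]->9
16: g=4,t=0
[1] (0*2+1,4) = (1,4)
row: 9 vs 1

buggy=9 correct=1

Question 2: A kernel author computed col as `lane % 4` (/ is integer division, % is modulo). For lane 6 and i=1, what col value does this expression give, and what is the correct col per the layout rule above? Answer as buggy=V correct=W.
`lane % 4`[6,1]→2
lane 6→6/4=1, 6 mod 4=2
i=1  r:2·2+1→5  c:1
col: 2 vs 1

buggy=2 correct=1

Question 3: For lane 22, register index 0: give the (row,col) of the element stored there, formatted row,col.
L=22=>grp=22>>2=5, tig=22&3=2
[0]=>row 2·2+0=4  col grp=5

4,5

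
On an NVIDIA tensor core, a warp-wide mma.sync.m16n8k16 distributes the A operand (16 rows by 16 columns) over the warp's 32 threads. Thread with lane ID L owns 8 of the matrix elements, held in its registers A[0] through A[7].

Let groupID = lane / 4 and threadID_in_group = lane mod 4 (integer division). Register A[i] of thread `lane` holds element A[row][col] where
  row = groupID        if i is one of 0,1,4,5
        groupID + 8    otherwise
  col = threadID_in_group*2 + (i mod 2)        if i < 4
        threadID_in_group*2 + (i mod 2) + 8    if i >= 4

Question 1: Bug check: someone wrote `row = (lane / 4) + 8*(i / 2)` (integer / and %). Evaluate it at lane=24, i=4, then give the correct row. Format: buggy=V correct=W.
`(lane / 4) + 8*(i / 2)`[24,4]->22
24: gid=6,tid=0
[4] (6+0,0*2+0+8) = (6,8)
row: 22 vs 6

buggy=22 correct=6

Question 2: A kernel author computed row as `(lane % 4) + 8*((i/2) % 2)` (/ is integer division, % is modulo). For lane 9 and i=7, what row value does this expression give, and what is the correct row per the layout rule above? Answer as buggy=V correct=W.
buggy=9 correct=10

`(lane % 4) + 8*((i/2) % 2)`[9,7]→9
lane 9→9/4=2, 9 mod 4=1
i=7  r:2+8→10  c:2·1+1+8→11
row: 9 vs 10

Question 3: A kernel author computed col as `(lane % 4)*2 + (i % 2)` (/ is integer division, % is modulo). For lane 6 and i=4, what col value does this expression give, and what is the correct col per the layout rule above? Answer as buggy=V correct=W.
buggy=4 correct=12

`(lane % 4)*2 + (i % 2)`[6,4]=>4
6: grp=1,tig=2
[4] (1+0,2*2+0+8) = (1,12)
col: 4 vs 12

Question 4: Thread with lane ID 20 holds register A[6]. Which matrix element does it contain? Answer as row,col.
13,8

lane 20: G=5 (20/4), T=0 (20%4)
i=6: r=5+8=13, c=0*2+0+8=8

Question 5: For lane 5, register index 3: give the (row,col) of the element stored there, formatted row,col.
9,3

lane 5: grp=1 (5/4), tig=1 (5%4)
i=3: r=1+8=9, c=1*2+1+0=3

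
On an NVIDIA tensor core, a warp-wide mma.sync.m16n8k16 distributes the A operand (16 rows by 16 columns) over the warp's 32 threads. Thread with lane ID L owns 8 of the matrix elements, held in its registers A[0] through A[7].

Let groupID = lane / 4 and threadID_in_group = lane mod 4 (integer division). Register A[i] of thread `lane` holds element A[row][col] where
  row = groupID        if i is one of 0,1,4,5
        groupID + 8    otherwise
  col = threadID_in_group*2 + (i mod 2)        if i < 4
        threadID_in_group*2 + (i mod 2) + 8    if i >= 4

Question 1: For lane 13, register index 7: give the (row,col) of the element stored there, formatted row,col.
11,11

lane 13: gr=3 (13/4), th=1 (13%4)
i=7: r=3+8=11, c=1*2+1+8=11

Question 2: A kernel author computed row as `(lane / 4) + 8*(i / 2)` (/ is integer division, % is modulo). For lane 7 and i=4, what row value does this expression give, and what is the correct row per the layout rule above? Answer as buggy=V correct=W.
`(lane / 4) + 8*(i / 2)`[7,4]->17
lane 7: gid=1 (7/4), tid=3 (7%4)
i=4: r=1+0=1, c=3*2+0+8=14
row: 17 vs 1

buggy=17 correct=1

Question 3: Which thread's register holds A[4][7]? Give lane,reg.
r: 4->gid=4,r8=0  c: 7->c8=0,tid=3,i&1=1
L=4*4+3=19  i=0*4+0*2+1=1

19,1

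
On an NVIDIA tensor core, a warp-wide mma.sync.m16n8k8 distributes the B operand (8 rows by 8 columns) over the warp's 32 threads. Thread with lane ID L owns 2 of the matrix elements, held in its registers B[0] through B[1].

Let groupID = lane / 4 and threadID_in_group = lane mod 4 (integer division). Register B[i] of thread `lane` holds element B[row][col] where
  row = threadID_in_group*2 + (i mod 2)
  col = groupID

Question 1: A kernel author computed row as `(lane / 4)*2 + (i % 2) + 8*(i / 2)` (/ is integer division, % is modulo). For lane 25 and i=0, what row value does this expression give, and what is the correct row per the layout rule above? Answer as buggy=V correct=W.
buggy=12 correct=2

`(lane / 4)*2 + (i % 2) + 8*(i / 2)`[25,0]→12
25: G=6,T=1
[0] (1*2+0,6) = (2,6)
row: 12 vs 2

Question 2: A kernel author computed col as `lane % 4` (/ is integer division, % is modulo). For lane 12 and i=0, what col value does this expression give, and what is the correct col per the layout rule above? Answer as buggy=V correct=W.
`lane % 4`[12,0]->0
L=12->g=12>>2=3, t=12&3=0
[0]->row 0·2+0=0  col g=3
col: 0 vs 3

buggy=0 correct=3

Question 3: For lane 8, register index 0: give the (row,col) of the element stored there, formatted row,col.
0,2

lane 8: G=2 (8/4), T=0 (8%4)
i=0: r=0*2+0=0, c=G=2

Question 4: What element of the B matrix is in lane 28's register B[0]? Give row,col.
0,7

lane 28=>28/4=7, 28 mod 4=0
i=0  r:2·0+0=>0  c:7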